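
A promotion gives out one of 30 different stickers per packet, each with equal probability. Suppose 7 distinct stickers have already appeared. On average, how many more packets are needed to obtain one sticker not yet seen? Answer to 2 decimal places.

1.30

The number of packets until the next new sticker is geometric with success probability 23/30, so its mean is 30/23.
E = 30/23 = 1.304.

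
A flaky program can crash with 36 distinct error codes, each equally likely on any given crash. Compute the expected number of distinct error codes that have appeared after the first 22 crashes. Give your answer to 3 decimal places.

16.629

For each error code, P(seen in 22 crashes) = 1 - (35/36)^22 = 0.4619.
By linearity of expectation, E[distinct seen] = 36·(1 - (35/36)^22) = 16.6293.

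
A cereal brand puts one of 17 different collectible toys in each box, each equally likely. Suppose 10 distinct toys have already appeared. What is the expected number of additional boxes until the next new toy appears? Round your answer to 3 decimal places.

The number of boxes until the next new toy is geometric with success probability 7/17, so its mean is 17/7.
E = 17/7 = 2.4286.

2.429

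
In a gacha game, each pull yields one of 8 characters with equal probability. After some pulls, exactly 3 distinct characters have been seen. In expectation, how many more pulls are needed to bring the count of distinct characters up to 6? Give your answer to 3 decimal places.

6.267

From k distinct to k+1 distinct takes on average 8/(8-k) pulls.
Sum over k = 3,...,5: E = 8/5 + 8/4 + 8/3 = 6.2667.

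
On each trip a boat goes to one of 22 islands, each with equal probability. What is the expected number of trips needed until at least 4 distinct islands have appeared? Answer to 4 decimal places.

4.3055

Going from k to k+1 distinct takes a geometric number of trips with mean 22/(22-k).
Sum over k = 0,...,3: E = 22/22 + 22/21 + 22/20 + 22/19 = 4.30551.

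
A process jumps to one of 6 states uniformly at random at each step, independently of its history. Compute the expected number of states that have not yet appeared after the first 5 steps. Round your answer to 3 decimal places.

For each state, P(unseen after 5) = (5/6)^5 = 0.4019.
By linearity of expectation, E[unseen] = 6·(5/6)^5 = 2.4113.

2.411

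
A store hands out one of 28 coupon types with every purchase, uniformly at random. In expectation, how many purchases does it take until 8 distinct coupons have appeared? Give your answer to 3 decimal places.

Going from k to k+1 distinct takes a geometric number of purchases with mean 28/(28-k).
Sum over k = 0,...,7: E = 28/28 + 28/27 + 28/26 + ... + 28/22 + 28/21 = 9.2241.

9.224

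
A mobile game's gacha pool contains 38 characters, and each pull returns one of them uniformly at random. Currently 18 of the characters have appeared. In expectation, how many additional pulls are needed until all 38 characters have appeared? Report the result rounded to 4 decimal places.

From k distinct to k+1 distinct takes on average 38/(38-k) pulls.
Sum over k = 18,...,37: E = 38/20 + 38/19 + 38/18 + ... + 38/2 + 38/1 = 136.71411.

136.7141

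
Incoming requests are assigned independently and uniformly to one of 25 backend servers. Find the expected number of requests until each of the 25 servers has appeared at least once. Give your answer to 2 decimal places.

95.40

After k distinct servers have appeared, the next request gives a new one with probability (25-k)/25, so the expected wait for the (k+1)-th is 25/(25-k).
E[T] = 25/25 + 25/24 + 25/23 + ... + 25/2 + 25/1 = 25·H_{25}.
H_{25} = 3.816, so E[T] = 95.399.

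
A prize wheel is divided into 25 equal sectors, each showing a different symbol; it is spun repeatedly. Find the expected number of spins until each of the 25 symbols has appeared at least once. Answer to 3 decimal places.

The wait to go from k to k+1 distinct symbols is geometric with mean 25/(25-k).
E[T] = 25/25 + 25/24 + 25/23 + ... + 25/2 + 25/1 = 25·H_{25}.
H_{25} = 3.8160, so E[T] = 95.3990.

95.399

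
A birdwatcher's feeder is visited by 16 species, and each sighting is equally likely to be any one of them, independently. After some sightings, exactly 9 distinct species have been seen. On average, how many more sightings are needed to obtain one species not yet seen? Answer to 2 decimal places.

2.29

The number of sightings until the next new species is geometric with success probability 7/16, so its mean is 16/7.
E = 16/7 = 2.286.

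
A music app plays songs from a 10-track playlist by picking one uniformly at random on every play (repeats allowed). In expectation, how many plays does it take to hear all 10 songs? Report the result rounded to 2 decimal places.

29.29

The wait to go from k to k+1 distinct songs is geometric with mean 10/(10-k).
E[T] = 10/10 + 10/9 + 10/8 + ... + 10/2 + 10/1 = 10·H_{10}.
H_{10} = 2.929, so E[T] = 29.290.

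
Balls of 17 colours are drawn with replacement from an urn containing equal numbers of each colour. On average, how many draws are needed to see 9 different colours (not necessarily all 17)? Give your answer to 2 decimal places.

12.27

With k distinct colours already seen, the next new one arrives after an expected 17/(17-k) draws.
Sum over k = 0,...,8: E = 17/17 + 17/16 + 17/15 + ... + 17/10 + 17/9 = 12.269.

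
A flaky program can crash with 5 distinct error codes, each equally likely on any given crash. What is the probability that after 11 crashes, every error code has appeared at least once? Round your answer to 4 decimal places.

Let A_i be the event that error code i is missing after 11 crashes. By inclusion–exclusion on the A_i,
P(all seen) = Σ_{j=0}^{5} (-1)^j C(5,j)((5-j)/5)^11
= 1.00000 - 0.42950 + 0.03628 - 0.00042 + 0.00000 - 0.00000
= 0.60636.

0.6064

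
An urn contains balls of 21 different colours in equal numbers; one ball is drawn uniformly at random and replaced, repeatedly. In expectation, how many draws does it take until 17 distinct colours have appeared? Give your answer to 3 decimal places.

32.803

Going from k to k+1 distinct takes a geometric number of draws with mean 21/(21-k).
Sum over k = 0,...,16: E = 21/21 + 21/20 + 21/19 + ... + 21/6 + 21/5 = 32.8025.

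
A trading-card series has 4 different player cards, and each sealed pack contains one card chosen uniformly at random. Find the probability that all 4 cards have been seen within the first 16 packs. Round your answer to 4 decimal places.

0.9600

By inclusion–exclusion over which cards are missing,
P(all seen) = Σ_{j=0}^{4} (-1)^j C(4,j)((4-j)/4)^16
= 1.00000 - 0.04009 + 0.00009 - 0.00000 + 0.00000
= 0.96000.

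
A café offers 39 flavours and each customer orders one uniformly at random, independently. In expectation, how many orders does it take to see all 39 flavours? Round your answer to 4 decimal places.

Split into phases: going from k distinct to k+1 distinct takes on average 39/(39-k) orders.
E[T] = 39/39 + 39/38 + 39/37 + ... + 39/2 + 39/1 = 39·H_{39}.
H_{39} = 4.25354, so E[T] = 165.88818.

165.8882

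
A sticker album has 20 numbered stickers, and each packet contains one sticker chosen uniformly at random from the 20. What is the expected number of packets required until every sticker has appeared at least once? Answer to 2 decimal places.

71.95

The wait to go from k to k+1 distinct stickers is geometric with mean 20/(20-k).
E[T] = 20/20 + 20/19 + 20/18 + ... + 20/2 + 20/1 = 20·H_{20}.
H_{20} = 3.598, so E[T] = 71.955.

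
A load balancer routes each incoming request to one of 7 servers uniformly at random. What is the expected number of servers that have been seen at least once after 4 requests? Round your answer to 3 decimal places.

For each server, P(seen in 4 requests) = 1 - (6/7)^4 = 0.4602.
By linearity of expectation, E[distinct seen] = 7·(1 - (6/7)^4) = 3.2216.

3.222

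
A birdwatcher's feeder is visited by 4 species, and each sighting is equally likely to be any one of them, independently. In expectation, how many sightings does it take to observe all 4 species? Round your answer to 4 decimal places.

Split into phases: going from k distinct to k+1 distinct takes on average 4/(4-k) sightings.
E[T] = 4/4 + 4/3 + 4/2 + 4/1 = 4·H_{4}.
H_{4} = 2.08333, so E[T] = 8.33333.

8.3333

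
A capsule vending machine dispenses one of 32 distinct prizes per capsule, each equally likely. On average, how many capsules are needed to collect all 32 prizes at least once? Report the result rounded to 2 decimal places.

129.87

After k distinct prizes have appeared, the next capsule gives a new one with probability (32-k)/32, so the expected wait for the (k+1)-th is 32/(32-k).
E[T] = 32/32 + 32/31 + 32/30 + ... + 32/2 + 32/1 = 32·H_{32}.
H_{32} = 4.058, so E[T] = 129.872.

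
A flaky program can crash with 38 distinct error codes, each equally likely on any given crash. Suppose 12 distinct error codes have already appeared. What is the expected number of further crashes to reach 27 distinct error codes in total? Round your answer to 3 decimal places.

From k distinct to k+1 distinct takes on average 38/(38-k) crashes.
Sum over k = 12,...,26: E = 38/26 + 38/25 + 38/24 + ... + 38/13 + 38/12 = 31.7126.

31.713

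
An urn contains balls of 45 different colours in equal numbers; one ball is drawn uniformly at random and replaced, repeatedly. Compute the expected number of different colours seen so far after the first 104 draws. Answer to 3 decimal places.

For each colour, P(seen in 104 draws) = 1 - (44/45)^104 = 0.9034.
By linearity of expectation, E[distinct seen] = 45·(1 - (44/45)^104) = 40.6530.

40.653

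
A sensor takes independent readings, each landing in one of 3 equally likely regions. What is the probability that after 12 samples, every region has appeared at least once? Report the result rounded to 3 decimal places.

Let A_i be the event that region i is missing after 12 samples. By inclusion–exclusion on the A_i,
P(all seen) = Σ_{j=0}^{3} (-1)^j C(3,j)((3-j)/3)^12
= 1.0000 - 0.0231 + 0.0000 - 0.0000
= 0.9769.

0.977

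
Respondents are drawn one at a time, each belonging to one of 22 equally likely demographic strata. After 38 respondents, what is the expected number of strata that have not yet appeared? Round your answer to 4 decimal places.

For each stratum, P(unseen after 38) = (21/22)^38 = 0.17071.
By linearity of expectation, E[unseen] = 22·(21/22)^38 = 3.75573.

3.7557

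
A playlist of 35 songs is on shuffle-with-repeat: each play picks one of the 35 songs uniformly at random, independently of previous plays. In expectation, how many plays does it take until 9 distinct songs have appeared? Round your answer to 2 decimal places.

10.23

With k distinct songs already seen, the next new one arrives after an expected 35/(35-k) plays.
Sum over k = 0,...,8: E = 35/35 + 35/34 + 35/33 + ... + 35/28 + 35/27 = 10.233.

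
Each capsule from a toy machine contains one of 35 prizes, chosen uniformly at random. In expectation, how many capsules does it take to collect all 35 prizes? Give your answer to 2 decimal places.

145.14

Split into phases: going from k distinct to k+1 distinct takes on average 35/(35-k) capsules.
E[T] = 35/35 + 35/34 + 35/33 + ... + 35/2 + 35/1 = 35·H_{35}.
H_{35} = 4.147, so E[T] = 145.137.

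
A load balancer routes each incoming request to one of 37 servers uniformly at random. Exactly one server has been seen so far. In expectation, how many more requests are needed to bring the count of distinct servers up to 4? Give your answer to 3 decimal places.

3.173

From k distinct to k+1 distinct takes on average 37/(37-k) requests.
Sum over k = 1,...,3: E = 37/36 + 37/35 + 37/34 = 3.1732.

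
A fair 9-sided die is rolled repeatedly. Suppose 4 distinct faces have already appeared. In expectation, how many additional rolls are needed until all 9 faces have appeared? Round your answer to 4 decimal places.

20.5500

The wait to go from k to k+1 distinct faces is geometric with mean 9/(9-k).
Sum over k = 4,...,8: E = 9/5 + 9/4 + 9/3 + 9/2 + 9/1 = 20.55000.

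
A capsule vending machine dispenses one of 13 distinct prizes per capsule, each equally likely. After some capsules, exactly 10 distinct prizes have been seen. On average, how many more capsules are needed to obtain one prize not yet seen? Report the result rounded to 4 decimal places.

Each capsule yields a new prize with probability (13-10)/13 = 3/13, so the wait is geometric with mean 13/3.
E = 13/3 = 4.33333.

4.3333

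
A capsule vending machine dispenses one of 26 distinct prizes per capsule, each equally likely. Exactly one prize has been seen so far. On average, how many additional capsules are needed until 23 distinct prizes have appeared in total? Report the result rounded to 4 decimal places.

With k distinct prizes already seen, the next new one takes an expected 26/(26-k) capsules.
Sum over k = 1,...,22: E = 26/25 + 26/24 + 26/23 + ... + 26/5 + 26/4 = 51.54825.

51.5482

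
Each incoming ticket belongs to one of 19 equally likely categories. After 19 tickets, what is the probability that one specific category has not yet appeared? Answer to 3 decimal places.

0.358

Each ticket misses the fixed category with probability (19-1)/19 = 18/19, independently.
P(still missing after 19) = (18/19)^19 = 0.3580.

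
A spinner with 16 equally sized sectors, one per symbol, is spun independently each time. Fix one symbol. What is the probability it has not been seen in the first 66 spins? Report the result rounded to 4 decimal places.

Each spin misses the fixed symbol with probability (16-1)/16 = 15/16, independently.
P(still missing after 66) = (15/16)^66 = 0.01413.

0.0141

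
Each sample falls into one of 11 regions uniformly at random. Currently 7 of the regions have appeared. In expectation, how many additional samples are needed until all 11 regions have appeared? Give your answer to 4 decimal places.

22.9167

With k distinct regions already seen, the next new one takes an expected 11/(11-k) samples.
Sum over k = 7,...,10: E = 11/4 + 11/3 + 11/2 + 11/1 = 22.91667.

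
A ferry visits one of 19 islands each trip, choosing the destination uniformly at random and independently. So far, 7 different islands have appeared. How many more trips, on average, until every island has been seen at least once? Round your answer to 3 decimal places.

58.961

From k distinct to k+1 distinct takes on average 19/(19-k) trips.
Sum over k = 7,...,18: E = 19/12 + 19/11 + 19/10 + ... + 19/2 + 19/1 = 58.9610.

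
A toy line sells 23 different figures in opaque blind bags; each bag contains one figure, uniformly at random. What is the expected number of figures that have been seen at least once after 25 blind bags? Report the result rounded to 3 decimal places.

15.430

For each figure, P(seen in 25 blind bags) = 1 - (22/23)^25 = 0.6709.
By linearity of expectation, E[distinct seen] = 23·(1 - (22/23)^25) = 15.4299.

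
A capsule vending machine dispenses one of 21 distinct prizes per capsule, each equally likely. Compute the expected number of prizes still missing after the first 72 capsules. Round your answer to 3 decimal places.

For each prize, P(unseen after 72) = (20/21)^72 = 0.0298.
By linearity of expectation, E[unseen] = 21·(20/21)^72 = 0.6260.

0.626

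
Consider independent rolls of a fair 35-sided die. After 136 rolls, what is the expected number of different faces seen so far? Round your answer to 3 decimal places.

For each face, P(seen in 136 rolls) = 1 - (34/35)^136 = 0.9806.
By linearity of expectation, E[distinct seen] = 35·(1 - (34/35)^136) = 34.3209.

34.321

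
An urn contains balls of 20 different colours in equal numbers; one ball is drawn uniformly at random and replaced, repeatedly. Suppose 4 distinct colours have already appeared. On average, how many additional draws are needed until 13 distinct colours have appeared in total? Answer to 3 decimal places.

With k distinct colours already seen, the next new one takes an expected 20/(20-k) draws.
Sum over k = 4,...,12: E = 20/16 + 20/15 + 20/14 + ... + 20/9 + 20/8 = 15.7574.

15.757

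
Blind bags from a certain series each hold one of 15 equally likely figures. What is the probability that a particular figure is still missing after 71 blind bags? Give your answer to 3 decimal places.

0.007

Each blind bag misses the fixed figure with probability (15-1)/15 = 14/15, independently.
P(still missing after 71) = (14/15)^71 = 0.0075.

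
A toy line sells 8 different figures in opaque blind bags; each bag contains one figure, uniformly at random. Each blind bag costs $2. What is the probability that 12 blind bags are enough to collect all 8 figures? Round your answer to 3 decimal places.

By inclusion–exclusion over which figures are missing,
P(all seen) = Σ_{j=0}^{8} (-1)^j C(8,j)((8-j)/8)^12
= 1.0000 - 1.6113 + 0.8869 - 0.1990 + 0.0171 - 0.0004 + 0.0000 - 0.0000 + 0.0000
= 0.0933.

0.093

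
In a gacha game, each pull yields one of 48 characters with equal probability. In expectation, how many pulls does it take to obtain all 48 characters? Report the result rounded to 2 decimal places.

214.02

The wait to go from k to k+1 distinct characters is geometric with mean 48/(48-k).
E[T] = 48/48 + 48/47 + 48/46 + ... + 48/2 + 48/1 = 48·H_{48}.
H_{48} = 4.459, so E[T] = 214.022.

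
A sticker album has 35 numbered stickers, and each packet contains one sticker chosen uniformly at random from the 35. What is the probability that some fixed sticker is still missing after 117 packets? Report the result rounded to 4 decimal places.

On each packet the fixed sticker fails to appear with probability 34/35.
P(still missing after 117) = (34/35)^117 = 0.03366.

0.0337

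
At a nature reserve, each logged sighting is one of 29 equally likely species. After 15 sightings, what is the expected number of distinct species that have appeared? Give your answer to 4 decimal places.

For each species, P(seen in 15 sightings) = 1 - (28/29)^15 = 0.40925.
By linearity of expectation, E[distinct seen] = 29·(1 - (28/29)^15) = 11.86838.

11.8684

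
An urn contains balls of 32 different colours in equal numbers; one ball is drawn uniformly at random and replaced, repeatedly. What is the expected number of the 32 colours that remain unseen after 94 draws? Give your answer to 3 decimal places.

For each colour, P(unseen after 94) = (31/32)^94 = 0.0506.
By linearity of expectation, E[unseen] = 32·(31/32)^94 = 1.6183.

1.618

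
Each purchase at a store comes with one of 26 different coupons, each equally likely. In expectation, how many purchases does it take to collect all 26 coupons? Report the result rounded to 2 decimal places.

100.21

Split into phases: going from k distinct to k+1 distinct takes on average 26/(26-k) purchases.
E[T] = 26/26 + 26/25 + 26/24 + ... + 26/2 + 26/1 = 26·H_{26}.
H_{26} = 3.854, so E[T] = 100.215.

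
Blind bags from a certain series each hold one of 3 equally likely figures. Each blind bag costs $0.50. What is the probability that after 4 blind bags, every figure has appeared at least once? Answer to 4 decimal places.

By inclusion–exclusion over which figures are missing,
P(all seen) = Σ_{j=0}^{3} (-1)^j C(3,j)((3-j)/3)^4
= 1.00000 - 0.59259 + 0.03704 - 0.00000
= 0.44444.

0.4444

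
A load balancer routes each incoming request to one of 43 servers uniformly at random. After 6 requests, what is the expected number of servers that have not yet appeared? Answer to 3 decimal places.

37.338

For each server, P(unseen after 6) = (42/43)^6 = 0.8683.
By linearity of expectation, E[unseen] = 43·(42/43)^6 = 37.3382.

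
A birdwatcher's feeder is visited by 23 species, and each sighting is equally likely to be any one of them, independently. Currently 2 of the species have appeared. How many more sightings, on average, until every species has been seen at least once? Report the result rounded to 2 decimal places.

From k distinct to k+1 distinct takes on average 23/(23-k) sightings.
Sum over k = 2,...,22: E = 23/21 + 23/20 + 23/19 + ... + 23/2 + 23/1 = 83.843.

83.84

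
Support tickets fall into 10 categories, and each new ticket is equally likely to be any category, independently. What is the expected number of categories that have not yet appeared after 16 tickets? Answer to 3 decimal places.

1.853

For each category, P(unseen after 16) = (9/10)^16 = 0.1853.
By linearity of expectation, E[unseen] = 10·(9/10)^16 = 1.8530.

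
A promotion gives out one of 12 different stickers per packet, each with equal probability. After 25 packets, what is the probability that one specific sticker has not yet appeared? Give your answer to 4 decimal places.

Each packet misses the fixed sticker with probability (12-1)/12 = 11/12, independently.
P(still missing after 25) = (11/12)^25 = 0.11358.

0.1136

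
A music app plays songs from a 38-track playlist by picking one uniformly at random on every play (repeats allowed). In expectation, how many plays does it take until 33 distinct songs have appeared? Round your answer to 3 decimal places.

With k distinct songs already seen, the next new one arrives after an expected 38/(38-k) plays.
Sum over k = 0,...,32: E = 38/38 + 38/37 + 38/36 + ... + 38/7 + 38/6 = 73.8936.

73.894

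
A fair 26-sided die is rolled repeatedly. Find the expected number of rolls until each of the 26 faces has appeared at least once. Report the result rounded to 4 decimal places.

After k distinct faces have appeared, the next roll gives a new one with probability (26-k)/26, so the expected wait for the (k+1)-th is 26/(26-k).
E[T] = 26/26 + 26/25 + 26/24 + ... + 26/2 + 26/1 = 26·H_{26}.
H_{26} = 3.85442, so E[T] = 100.21491.

100.2149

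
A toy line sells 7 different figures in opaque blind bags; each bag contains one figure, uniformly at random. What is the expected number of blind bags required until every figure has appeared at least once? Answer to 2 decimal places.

18.15

Split into phases: going from k distinct to k+1 distinct takes on average 7/(7-k) blind bags.
E[T] = 7/7 + 7/6 + 7/5 + ... + 7/2 + 7/1 = 7·H_{7}.
H_{7} = 2.593, so E[T] = 18.150.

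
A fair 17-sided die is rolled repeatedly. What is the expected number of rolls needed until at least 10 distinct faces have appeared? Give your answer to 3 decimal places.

Going from k to k+1 distinct takes a geometric number of rolls with mean 17/(17-k).
Sum over k = 0,...,9: E = 17/17 + 17/16 + 17/15 + ... + 17/9 + 17/8 = 14.3938.

14.394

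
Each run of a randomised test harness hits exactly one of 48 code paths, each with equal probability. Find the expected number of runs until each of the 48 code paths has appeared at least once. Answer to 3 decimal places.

214.022

Split into phases: going from k distinct to k+1 distinct takes on average 48/(48-k) runs.
E[T] = 48/48 + 48/47 + 48/46 + ... + 48/2 + 48/1 = 48·H_{48}.
H_{48} = 4.4588, so E[T] = 214.0223.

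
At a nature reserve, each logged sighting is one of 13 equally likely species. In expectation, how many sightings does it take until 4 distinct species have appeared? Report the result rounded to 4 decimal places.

4.5652

Going from k to k+1 distinct takes a geometric number of sightings with mean 13/(13-k).
Sum over k = 0,...,3: E = 13/13 + 13/12 + 13/11 + 13/10 = 4.56515.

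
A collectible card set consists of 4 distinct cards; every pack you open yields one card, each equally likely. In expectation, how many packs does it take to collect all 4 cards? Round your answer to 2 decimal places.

Split into phases: going from k distinct to k+1 distinct takes on average 4/(4-k) packs.
E[T] = 4/4 + 4/3 + 4/2 + 4/1 = 4·H_{4}.
H_{4} = 2.083, so E[T] = 8.333.

8.33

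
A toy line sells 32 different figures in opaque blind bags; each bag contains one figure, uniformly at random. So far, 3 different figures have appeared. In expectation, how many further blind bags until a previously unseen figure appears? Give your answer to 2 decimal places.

1.10

The number of blind bags until the next new figure is geometric with success probability 29/32, so its mean is 32/29.
E = 32/29 = 1.103.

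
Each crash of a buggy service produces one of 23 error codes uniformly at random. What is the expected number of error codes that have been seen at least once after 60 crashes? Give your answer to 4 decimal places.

For each error code, P(seen in 60 crashes) = 1 - (22/23)^60 = 0.93055.
By linearity of expectation, E[distinct seen] = 23·(1 - (22/23)^60) = 21.40258.

21.4026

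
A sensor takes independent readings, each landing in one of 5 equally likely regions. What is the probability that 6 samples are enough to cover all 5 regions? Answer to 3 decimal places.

0.115

By inclusion–exclusion over which regions are missing,
P(all seen) = Σ_{j=0}^{5} (-1)^j C(5,j)((5-j)/5)^6
= 1.0000 - 1.3107 + 0.4666 - 0.0410 + 0.0003 - 0.0000
= 0.1152.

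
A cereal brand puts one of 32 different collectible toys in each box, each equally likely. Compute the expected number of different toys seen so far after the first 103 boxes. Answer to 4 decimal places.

30.7839

For each toy, P(seen in 103 boxes) = 1 - (31/32)^103 = 0.96200.
By linearity of expectation, E[distinct seen] = 32·(1 - (31/32)^103) = 30.78394.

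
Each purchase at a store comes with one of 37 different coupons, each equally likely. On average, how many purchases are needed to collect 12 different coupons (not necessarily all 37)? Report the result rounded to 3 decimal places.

Going from k to k+1 distinct takes a geometric number of purchases with mean 37/(37-k).
Sum over k = 0,...,11: E = 37/37 + 37/36 + 37/35 + ... + 37/27 + 37/26 = 14.2682.

14.268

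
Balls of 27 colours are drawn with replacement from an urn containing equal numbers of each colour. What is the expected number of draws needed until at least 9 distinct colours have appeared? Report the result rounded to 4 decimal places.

With k distinct colours already seen, the next new one arrives after an expected 27/(27-k) draws.
Sum over k = 0,...,8: E = 27/27 + 27/26 + 27/25 + ... + 27/20 + 27/19 = 10.70141.

10.7014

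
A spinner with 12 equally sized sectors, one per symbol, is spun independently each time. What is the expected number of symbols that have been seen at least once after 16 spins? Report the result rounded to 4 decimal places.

For each symbol, P(seen in 16 spins) = 1 - (11/12)^16 = 0.75147.
By linearity of expectation, E[distinct seen] = 12·(1 - (11/12)^16) = 9.01761.

9.0176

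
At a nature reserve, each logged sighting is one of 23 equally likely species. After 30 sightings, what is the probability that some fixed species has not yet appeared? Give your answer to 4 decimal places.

0.2635

Each sighting misses the fixed species with probability (23-1)/23 = 22/23, independently.
P(still missing after 30) = (22/23)^30 = 0.26354.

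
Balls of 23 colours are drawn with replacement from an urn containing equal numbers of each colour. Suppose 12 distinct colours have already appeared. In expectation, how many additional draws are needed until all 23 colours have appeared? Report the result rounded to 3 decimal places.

With k distinct colours already seen, the next new one takes an expected 23/(23-k) draws.
Sum over k = 12,...,22: E = 23/11 + 23/10 + 23/9 + ... + 23/2 + 23/1 = 69.4572.

69.457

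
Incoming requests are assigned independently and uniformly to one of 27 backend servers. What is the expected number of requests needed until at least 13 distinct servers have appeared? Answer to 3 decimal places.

17.277

With k distinct servers already seen, the next new one arrives after an expected 27/(27-k) requests.
Sum over k = 0,...,12: E = 27/27 + 27/26 + 27/25 + ... + 27/16 + 27/15 = 17.2771.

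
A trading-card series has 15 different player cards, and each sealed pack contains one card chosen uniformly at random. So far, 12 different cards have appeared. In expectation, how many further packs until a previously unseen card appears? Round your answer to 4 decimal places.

Each pack yields a new card with probability (15-12)/15 = 3/15, so the wait is geometric with mean 15/3.
E = 15/3 = 5.00000.

5.0000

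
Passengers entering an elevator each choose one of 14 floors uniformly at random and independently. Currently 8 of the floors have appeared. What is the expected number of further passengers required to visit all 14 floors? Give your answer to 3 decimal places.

34.300

From k distinct to k+1 distinct takes on average 14/(14-k) passengers.
Sum over k = 8,...,13: E = 14/6 + 14/5 + 14/4 + 14/3 + 14/2 + 14/1 = 34.3000.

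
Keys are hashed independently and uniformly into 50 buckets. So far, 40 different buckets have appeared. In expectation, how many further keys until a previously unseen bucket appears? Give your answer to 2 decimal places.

5.00

Each key yields a new bucket with probability (50-40)/50 = 10/50, so the wait is geometric with mean 50/10.
E = 50/10 = 5.000.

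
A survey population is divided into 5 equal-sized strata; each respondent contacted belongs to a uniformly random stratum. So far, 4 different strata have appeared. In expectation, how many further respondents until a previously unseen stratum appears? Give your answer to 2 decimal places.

5.00

The number of respondents until the next new stratum is geometric with success probability 1/5, so its mean is 5/1.
E = 5/1 = 5.000.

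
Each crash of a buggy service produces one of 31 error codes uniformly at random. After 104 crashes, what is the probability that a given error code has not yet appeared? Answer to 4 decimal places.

Each crash misses the fixed error code with probability (31-1)/31 = 30/31, independently.
P(still missing after 104) = (30/31)^104 = 0.03304.

0.0330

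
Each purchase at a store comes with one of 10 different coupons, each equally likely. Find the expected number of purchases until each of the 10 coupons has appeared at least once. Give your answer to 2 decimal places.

29.29

After k distinct coupons have appeared, the next purchase gives a new one with probability (10-k)/10, so the expected wait for the (k+1)-th is 10/(10-k).
E[T] = 10/10 + 10/9 + 10/8 + ... + 10/2 + 10/1 = 10·H_{10}.
H_{10} = 2.929, so E[T] = 29.290.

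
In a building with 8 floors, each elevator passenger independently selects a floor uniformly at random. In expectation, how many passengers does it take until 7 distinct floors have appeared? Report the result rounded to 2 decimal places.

13.74

Going from k to k+1 distinct takes a geometric number of passengers with mean 8/(8-k).
Sum over k = 0,...,6: E = 8/8 + 8/7 + 8/6 + ... + 8/3 + 8/2 = 13.743.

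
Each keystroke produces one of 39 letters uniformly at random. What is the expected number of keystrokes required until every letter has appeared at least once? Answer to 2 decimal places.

165.89

Split into phases: going from k distinct to k+1 distinct takes on average 39/(39-k) keystrokes.
E[T] = 39/39 + 39/38 + 39/37 + ... + 39/2 + 39/1 = 39·H_{39}.
H_{39} = 4.254, so E[T] = 165.888.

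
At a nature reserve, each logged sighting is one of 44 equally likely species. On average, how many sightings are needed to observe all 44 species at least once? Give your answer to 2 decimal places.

Split into phases: going from k distinct to k+1 distinct takes on average 44/(44-k) sightings.
E[T] = 44/44 + 44/43 + 44/42 + ... + 44/2 + 44/1 = 44·H_{44}.
H_{44} = 4.373, so E[T] = 192.400.

192.40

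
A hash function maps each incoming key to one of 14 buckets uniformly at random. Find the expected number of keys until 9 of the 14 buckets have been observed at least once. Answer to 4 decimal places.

With k distinct buckets already seen, the next new one arrives after an expected 14/(14-k) keys.
Sum over k = 0,...,8: E = 14/14 + 14/13 + 14/12 + ... + 14/7 + 14/6 = 13.55521.

13.5552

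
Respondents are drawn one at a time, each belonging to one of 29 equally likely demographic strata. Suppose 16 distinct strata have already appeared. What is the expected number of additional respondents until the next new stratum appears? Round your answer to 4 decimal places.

2.2308

Each respondent yields a new stratum with probability (29-16)/29 = 13/29, so the wait is geometric with mean 29/13.
E = 29/13 = 2.23077.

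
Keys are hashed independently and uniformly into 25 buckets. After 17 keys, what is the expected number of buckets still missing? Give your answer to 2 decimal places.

12.49

For each bucket, P(unseen after 17) = (24/25)^17 = 0.500.
By linearity of expectation, E[unseen] = 25·(24/25)^17 = 12.490.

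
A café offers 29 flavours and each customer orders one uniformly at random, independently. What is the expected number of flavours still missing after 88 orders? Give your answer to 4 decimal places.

1.3222

For each flavour, P(unseen after 88) = (28/29)^88 = 0.04559.
By linearity of expectation, E[unseen] = 29·(28/29)^88 = 1.32215.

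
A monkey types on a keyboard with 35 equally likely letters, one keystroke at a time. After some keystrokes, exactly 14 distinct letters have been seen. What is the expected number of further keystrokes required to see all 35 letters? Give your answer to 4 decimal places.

127.5876

With k distinct letters already seen, the next new one takes an expected 35/(35-k) keystrokes.
Sum over k = 14,...,34: E = 35/21 + 35/20 + 35/19 + ... + 35/2 + 35/1 = 127.58755.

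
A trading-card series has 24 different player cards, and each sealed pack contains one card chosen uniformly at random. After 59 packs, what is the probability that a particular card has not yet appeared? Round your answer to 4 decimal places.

Each pack misses the fixed card with probability (24-1)/24 = 23/24, independently.
P(still missing after 59) = (23/24)^59 = 0.08119.

0.0812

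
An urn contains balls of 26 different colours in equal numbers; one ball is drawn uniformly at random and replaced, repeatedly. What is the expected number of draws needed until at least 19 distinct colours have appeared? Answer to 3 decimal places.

With k distinct colours already seen, the next new one arrives after an expected 26/(26-k) draws.
Sum over k = 0,...,18: E = 26/26 + 26/25 + 26/24 + ... + 26/9 + 26/8 = 32.8006.

32.801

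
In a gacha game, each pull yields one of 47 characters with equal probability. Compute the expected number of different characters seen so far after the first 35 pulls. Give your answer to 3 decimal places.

24.859

For each character, P(seen in 35 pulls) = 1 - (46/47)^35 = 0.5289.
By linearity of expectation, E[distinct seen] = 47·(1 - (46/47)^35) = 24.8590.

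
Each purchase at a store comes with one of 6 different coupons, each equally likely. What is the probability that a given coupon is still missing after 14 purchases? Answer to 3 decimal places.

0.078

On each purchase the fixed coupon fails to appear with probability 5/6.
P(still missing after 14) = (5/6)^14 = 0.0779.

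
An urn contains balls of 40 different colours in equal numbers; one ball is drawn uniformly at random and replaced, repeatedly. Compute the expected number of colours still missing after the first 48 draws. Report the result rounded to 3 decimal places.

For each colour, P(unseen after 48) = (39/40)^48 = 0.2966.
By linearity of expectation, E[unseen] = 40·(39/40)^48 = 11.8654.

11.865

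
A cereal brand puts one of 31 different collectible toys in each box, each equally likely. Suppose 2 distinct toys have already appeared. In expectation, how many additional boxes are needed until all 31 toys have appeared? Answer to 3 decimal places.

122.811

From k distinct to k+1 distinct takes on average 31/(31-k) boxes.
Sum over k = 2,...,30: E = 31/29 + 31/28 + 31/27 + ... + 31/2 + 31/1 = 122.8113.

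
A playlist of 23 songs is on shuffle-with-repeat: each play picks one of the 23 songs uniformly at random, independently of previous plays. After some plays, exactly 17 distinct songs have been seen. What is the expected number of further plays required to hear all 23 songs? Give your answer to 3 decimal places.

From k distinct to k+1 distinct takes on average 23/(23-k) plays.
Sum over k = 17,...,22: E = 23/6 + 23/5 + 23/4 + 23/3 + 23/2 + 23/1 = 56.3500.

56.350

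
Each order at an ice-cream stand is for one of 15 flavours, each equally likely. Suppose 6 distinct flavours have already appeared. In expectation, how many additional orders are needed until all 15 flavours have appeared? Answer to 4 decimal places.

42.4345

From k distinct to k+1 distinct takes on average 15/(15-k) orders.
Sum over k = 6,...,14: E = 15/9 + 15/8 + 15/7 + ... + 15/2 + 15/1 = 42.43452.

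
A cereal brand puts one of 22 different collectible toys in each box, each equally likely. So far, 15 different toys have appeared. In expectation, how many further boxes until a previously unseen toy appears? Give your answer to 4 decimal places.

Each box yields a new toy with probability (22-15)/22 = 7/22, so the wait is geometric with mean 22/7.
E = 22/7 = 3.14286.

3.1429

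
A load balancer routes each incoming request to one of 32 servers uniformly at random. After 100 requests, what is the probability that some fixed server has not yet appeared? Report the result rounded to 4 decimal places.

0.0418

Each request misses the fixed server with probability (32-1)/32 = 31/32, independently.
P(still missing after 100) = (31/32)^100 = 0.04180.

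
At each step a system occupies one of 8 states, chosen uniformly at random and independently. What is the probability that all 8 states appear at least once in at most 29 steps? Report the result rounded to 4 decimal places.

0.8401

Let A_i be the event that state i is missing after 29 steps. By inclusion–exclusion on the A_i,
P(all seen) = Σ_{j=0}^{8} (-1)^j C(8,j)((8-j)/8)^29
= 1.00000 - 0.16647 + 0.00667 - 0.00007 + 0.00000 - 0.00000 + 0.00000 - 0.00000 + 0.00000
= 0.84013.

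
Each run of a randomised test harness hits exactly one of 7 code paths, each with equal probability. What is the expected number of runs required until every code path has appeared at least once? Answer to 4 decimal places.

After k distinct code paths have appeared, the next run gives a new one with probability (7-k)/7, so the expected wait for the (k+1)-th is 7/(7-k).
E[T] = 7/7 + 7/6 + 7/5 + ... + 7/2 + 7/1 = 7·H_{7}.
H_{7} = 2.59286, so E[T] = 18.15000.

18.1500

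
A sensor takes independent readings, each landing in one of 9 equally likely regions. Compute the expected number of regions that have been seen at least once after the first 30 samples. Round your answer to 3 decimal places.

For each region, P(seen in 30 samples) = 1 - (8/9)^30 = 0.9708.
By linearity of expectation, E[distinct seen] = 9·(1 - (8/9)^30) = 8.7372.

8.737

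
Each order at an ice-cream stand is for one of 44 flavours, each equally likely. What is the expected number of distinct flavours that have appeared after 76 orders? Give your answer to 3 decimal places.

For each flavour, P(seen in 76 orders) = 1 - (43/44)^76 = 0.8257.
By linearity of expectation, E[distinct seen] = 44·(1 - (43/44)^76) = 36.3325.

36.333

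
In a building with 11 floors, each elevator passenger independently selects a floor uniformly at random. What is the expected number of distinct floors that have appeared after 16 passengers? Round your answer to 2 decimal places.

8.61

For each floor, P(seen in 16 passengers) = 1 - (10/11)^16 = 0.782.
By linearity of expectation, E[distinct seen] = 11·(1 - (10/11)^16) = 8.606.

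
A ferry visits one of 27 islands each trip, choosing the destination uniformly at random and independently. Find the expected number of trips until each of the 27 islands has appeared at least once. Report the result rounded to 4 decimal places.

Split into phases: going from k distinct to k+1 distinct takes on average 27/(27-k) trips.
E[T] = 27/27 + 27/26 + 27/25 + ... + 27/2 + 27/1 = 27·H_{27}.
H_{27} = 3.89146, so E[T] = 105.06933.

105.0693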